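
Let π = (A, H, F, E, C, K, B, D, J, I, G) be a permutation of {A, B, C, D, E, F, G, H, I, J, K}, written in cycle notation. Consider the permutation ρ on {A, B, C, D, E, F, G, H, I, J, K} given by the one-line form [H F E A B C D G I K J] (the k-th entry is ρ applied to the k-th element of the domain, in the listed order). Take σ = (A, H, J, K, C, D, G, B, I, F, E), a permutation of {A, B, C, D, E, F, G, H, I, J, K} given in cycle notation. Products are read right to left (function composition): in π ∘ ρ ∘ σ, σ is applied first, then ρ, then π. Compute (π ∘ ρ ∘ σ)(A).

A

Apply the permutations in order: σ(A) = H, then ρ(H) = G, then π(G) = A. So (π ∘ ρ ∘ σ)(A) = A.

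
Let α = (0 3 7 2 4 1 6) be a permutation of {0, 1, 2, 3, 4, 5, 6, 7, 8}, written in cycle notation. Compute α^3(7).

7 lies in the 7-cycle (0 3 7 2 4 1 6).
Stepping 3 places around the cycle: 7 → 2 → 4 → 1.

1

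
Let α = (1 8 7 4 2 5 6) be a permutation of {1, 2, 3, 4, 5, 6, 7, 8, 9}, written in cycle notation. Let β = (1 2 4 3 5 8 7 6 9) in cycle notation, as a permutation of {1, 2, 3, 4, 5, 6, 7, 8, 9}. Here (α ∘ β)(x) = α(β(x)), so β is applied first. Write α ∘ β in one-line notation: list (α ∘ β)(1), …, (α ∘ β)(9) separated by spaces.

5 2 6 3 7 9 1 4 8

(α ∘ β)(x) = α(β(x)). Computing each image: α(β(1)) = α(2) = 5, α(β(2)) = α(4) = 2, α(β(3)) = α(5) = 6, α(β(4)) = α(3) = 3, α(β(5)) = α(8) = 7, α(β(6)) = α(9) = 9, α(β(7)) = α(6) = 1, α(β(8)) = α(7) = 4, α(β(9)) = α(1) = 8.
Hence α ∘ β = [5 2 6 3 7 9 1 4 8].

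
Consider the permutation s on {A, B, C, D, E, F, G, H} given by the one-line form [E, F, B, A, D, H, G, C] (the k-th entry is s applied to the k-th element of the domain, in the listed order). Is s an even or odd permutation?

odd

In disjoint-cycle form the cycle lengths are 4, 3, 1.
A cycle of length ℓ contributes ℓ−1 transpositions, so s is a product of 3 + 2 = 5 transpositions — odd.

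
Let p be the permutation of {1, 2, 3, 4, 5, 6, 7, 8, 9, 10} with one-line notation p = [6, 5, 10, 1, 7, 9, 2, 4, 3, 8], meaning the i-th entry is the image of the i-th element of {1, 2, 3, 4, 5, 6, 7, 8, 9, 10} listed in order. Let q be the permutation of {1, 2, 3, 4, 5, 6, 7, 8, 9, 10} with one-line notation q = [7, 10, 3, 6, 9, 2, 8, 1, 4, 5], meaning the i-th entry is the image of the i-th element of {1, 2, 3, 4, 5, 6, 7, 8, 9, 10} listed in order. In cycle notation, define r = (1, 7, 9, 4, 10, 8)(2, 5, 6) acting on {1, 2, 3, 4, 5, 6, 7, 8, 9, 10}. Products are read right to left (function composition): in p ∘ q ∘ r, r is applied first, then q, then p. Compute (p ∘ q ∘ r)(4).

7

(p ∘ q ∘ r)(4) = p(q(r(4))). r(4) = 10, then q(10) = 5, then p(5) = 7, so the result is 7.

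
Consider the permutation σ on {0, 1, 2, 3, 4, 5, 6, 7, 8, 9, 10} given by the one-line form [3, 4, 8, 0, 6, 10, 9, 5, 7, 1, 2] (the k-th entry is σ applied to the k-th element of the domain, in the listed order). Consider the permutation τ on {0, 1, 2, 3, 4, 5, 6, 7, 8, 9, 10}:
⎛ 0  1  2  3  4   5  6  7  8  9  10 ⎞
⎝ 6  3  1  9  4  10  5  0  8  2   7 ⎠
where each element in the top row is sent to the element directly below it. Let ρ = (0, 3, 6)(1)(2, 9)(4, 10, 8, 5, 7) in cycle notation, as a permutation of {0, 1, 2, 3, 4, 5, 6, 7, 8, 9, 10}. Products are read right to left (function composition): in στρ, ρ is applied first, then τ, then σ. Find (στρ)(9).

(στρ)(9) = σ(τ(ρ(9))). ρ(9) = 2, then τ(2) = 1, then σ(1) = 4, so the result is 4.

4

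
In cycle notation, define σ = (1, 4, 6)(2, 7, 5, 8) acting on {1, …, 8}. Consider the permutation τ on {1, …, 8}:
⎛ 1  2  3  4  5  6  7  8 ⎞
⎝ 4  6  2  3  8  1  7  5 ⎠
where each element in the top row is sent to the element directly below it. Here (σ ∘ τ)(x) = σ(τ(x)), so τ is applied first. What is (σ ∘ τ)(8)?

First apply τ: τ(8) = 5, then σ(5) = 8. Thus (σ ∘ τ)(8) = 8.

8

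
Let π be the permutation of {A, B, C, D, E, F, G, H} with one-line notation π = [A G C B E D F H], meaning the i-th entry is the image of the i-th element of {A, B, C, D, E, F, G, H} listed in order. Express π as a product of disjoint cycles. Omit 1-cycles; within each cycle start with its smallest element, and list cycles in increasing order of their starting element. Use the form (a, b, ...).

Iterating π from B gives B → G → F → D → B; that is the 4-cycle (B, G, F, D).
Repeating from the next unused element and collecting all non-trivial cycles gives (B, G, F, D).

(B, G, F, D)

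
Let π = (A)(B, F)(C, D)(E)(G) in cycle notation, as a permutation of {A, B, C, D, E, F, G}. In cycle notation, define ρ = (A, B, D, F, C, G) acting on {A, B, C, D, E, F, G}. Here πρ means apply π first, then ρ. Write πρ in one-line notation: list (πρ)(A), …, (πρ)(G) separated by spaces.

B C F G E D A

(πρ)(x) = ρ(π(x)). Computing each image: ρ(π(A)) = ρ(A) = B, ρ(π(B)) = ρ(F) = C, ρ(π(C)) = ρ(D) = F, ρ(π(D)) = ρ(C) = G, ρ(π(E)) = ρ(E) = E, ρ(π(F)) = ρ(B) = D, ρ(π(G)) = ρ(G) = A.
Hence πρ = [B C F G E D A].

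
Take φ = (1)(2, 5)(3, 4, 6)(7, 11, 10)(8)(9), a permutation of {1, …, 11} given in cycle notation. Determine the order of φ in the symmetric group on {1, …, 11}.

The disjoint cycles have lengths 3, 3, 2, 1, 1, 1.
Since disjoint cycles commute, ord(φ) = lcm(3, 3, 2) = 6.

6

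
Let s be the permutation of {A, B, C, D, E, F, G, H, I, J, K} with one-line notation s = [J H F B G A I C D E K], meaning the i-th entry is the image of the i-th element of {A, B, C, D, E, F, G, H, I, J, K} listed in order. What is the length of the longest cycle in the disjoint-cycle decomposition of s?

Decomposing into disjoint cycles gives (A J E G I D B H C F); the longest has length 10.

10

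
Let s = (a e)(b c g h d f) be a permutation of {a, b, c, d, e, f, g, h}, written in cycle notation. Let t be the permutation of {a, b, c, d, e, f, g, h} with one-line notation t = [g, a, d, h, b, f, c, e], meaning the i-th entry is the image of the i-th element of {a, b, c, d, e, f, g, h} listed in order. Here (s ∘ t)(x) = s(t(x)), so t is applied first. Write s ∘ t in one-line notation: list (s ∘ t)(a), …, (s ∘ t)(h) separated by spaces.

(s ∘ t)(x) = s(t(x)). Computing each image: s(t(a)) = s(g) = h, s(t(b)) = s(a) = e, s(t(c)) = s(d) = f, s(t(d)) = s(h) = d, s(t(e)) = s(b) = c, s(t(f)) = s(f) = b, s(t(g)) = s(c) = g, s(t(h)) = s(e) = a.
Hence s ∘ t = [h e f d c b g a].

h e f d c b g a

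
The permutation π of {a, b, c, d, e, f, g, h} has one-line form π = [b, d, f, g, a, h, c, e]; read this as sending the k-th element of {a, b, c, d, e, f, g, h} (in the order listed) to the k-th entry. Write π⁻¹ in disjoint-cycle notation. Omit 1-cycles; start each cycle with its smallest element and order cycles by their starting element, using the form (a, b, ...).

(a, e, h, f, c, g, d, b)

The cycle decomposition of π is (a, b, d, g, c, f, h, e).
The inverse reverses every cycle; in canonical form, π⁻¹ = (a, e, h, f, c, g, d, b).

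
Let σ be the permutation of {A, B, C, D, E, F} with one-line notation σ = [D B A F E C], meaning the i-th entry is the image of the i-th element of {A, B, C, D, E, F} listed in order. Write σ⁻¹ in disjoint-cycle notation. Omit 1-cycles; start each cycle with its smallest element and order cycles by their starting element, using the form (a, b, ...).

(A, C, F, D)

First write σ in disjoint cycles: (A, D, F, C).
Reversing each cycle (and rotating so the smallest element leads) gives σ⁻¹ = (A, C, F, D).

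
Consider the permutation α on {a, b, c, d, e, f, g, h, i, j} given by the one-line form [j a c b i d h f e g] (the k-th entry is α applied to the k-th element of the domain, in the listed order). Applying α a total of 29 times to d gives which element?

Tracing d → b → … returns to d after 7 steps, so d lies in a 7-cycle (a, j, g, h, f, d, b).
Powers repeat with period 7 on this cycle, and 29 mod 7 = 1, so α^29(d) = α^1(d).
Stepping 1 place around the cycle: d → b.

b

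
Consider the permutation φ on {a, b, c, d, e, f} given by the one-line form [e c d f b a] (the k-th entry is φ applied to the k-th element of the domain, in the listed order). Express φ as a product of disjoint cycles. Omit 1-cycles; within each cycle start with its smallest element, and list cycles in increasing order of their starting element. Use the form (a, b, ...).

(a, e, b, c, d, f)

From a: a → e → b → c → d → f → a, closing the cycle (a, e, b, c, d, f).
Continuing from each remaining unvisited element yields (a, e, b, c, d, f).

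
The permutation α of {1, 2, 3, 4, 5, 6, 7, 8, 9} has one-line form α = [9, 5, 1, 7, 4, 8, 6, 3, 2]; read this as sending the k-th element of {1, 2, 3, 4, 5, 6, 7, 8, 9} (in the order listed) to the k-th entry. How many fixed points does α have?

No element satisfies α(x) = x, so there are 0 fixed points.

0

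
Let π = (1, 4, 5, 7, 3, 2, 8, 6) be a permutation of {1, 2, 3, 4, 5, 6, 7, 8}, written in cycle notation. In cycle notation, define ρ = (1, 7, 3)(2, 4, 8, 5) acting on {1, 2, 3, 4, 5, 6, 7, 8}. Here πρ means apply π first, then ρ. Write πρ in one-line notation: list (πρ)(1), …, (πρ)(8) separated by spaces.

8 5 4 2 3 7 1 6

Chase each element through π then ρ: 1 → 4 → 8; 2 → 8 → 5; 3 → 2 → 4; 4 → 5 → 2; 5 → 7 → 3; 6 → 1 → 7; 7 → 3 → 1; 8 → 6 → 6.
Collecting the images, πρ = [8 5 4 2 3 7 1 6].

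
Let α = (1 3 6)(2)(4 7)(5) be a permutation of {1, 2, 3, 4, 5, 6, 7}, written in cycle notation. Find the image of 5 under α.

The 1-cycle (5) fixes 5, so α(5) = 5.

5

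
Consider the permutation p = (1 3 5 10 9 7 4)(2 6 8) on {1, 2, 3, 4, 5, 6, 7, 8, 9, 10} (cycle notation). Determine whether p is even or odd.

even

The cycle lengths are 7, 3.
A cycle of length ℓ contributes ℓ−1 transpositions, so p is a product of 6 + 2 = 8 transpositions — even.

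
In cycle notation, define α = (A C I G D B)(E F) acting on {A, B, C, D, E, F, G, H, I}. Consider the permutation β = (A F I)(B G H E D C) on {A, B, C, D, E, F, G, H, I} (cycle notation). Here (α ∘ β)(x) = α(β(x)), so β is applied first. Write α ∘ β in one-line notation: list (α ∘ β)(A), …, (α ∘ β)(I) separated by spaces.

E D A I B G H F C

Chase each element through β then α: A → F → E; B → G → D; C → B → A; D → C → I; E → D → B; F → I → G; G → H → H; H → E → F; I → A → C.
So α ∘ β in one-line form is E D A I B G H F C.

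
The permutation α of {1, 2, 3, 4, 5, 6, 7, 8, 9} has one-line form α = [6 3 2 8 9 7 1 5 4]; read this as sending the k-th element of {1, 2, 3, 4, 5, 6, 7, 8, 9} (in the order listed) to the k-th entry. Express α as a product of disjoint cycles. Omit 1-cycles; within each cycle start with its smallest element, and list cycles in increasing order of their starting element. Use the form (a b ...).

Start at 1 and follow images: 1 → 6 → 7 → 1, giving the cycle (1 6 7).
Repeating from the next unused element and collecting all non-trivial cycles gives (1 6 7)(2 3)(4 8 5 9).

(1 6 7)(2 3)(4 8 5 9)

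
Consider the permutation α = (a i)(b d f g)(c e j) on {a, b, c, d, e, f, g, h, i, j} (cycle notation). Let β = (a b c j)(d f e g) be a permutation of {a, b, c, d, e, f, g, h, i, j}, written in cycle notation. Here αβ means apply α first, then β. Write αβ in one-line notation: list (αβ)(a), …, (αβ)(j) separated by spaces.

i f g e a d c h b j

Chase each element through α then β: a → i → i; b → d → f; c → e → g; d → f → e; e → j → a; f → g → d; g → b → c; h → h → h; i → a → b; j → c → j.
Collecting the images, αβ = [i f g e a d c h b j].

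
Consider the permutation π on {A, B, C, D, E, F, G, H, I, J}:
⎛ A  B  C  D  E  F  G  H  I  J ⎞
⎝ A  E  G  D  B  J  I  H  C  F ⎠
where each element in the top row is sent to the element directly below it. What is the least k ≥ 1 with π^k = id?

6

Decomposing into disjoint cycles gives cycle lengths 3, 2, 2, 1, 1, 1.
The order of π is the least common multiple of its cycle lengths: lcm(3, 2, 2) = 6.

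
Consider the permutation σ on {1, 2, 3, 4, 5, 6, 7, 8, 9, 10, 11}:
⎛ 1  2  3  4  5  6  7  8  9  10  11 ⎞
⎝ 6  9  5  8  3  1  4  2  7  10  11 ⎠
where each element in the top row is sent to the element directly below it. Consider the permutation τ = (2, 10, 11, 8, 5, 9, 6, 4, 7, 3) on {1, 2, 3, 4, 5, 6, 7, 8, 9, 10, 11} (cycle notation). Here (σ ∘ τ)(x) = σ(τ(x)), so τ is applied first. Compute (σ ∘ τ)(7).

5

First apply τ: τ(7) = 3, then σ(3) = 5. Thus (σ ∘ τ)(7) = 5.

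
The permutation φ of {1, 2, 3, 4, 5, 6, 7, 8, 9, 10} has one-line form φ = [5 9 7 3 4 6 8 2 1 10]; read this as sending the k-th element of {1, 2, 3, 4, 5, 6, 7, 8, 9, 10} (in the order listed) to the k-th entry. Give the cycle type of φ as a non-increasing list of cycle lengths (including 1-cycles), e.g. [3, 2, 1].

The disjoint cycles are (1, 5, 4, 3, 7, 8, 2, 9)(6)(10), with lengths 8, 1, 1 in non-increasing order.

[8, 1, 1]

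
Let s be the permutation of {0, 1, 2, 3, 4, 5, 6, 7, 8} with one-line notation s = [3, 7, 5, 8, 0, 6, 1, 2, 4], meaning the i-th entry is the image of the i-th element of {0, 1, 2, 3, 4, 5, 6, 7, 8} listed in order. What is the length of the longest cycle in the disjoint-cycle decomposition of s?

Decomposing into disjoint cycles gives (0, 3, 8, 4)(1, 7, 2, 5, 6); the longest has length 5.

5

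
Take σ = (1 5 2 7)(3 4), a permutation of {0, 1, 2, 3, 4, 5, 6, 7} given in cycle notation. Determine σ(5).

In the cycle (1 5 2 7), 5 is followed by 2, so σ(5) = 2.

2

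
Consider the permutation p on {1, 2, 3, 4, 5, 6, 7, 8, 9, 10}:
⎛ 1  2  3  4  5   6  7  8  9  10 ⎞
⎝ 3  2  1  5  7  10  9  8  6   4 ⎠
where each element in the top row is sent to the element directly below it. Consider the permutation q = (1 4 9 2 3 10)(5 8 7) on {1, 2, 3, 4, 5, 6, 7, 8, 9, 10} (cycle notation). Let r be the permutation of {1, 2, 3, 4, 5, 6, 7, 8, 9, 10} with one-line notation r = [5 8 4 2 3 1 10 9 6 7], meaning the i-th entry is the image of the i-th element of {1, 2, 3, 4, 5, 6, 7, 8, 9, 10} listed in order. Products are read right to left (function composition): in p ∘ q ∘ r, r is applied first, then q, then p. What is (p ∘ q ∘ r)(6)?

(p ∘ q ∘ r)(6) = p(q(r(6))). r(6) = 1, then q(1) = 4, then p(4) = 5, so the result is 5.

5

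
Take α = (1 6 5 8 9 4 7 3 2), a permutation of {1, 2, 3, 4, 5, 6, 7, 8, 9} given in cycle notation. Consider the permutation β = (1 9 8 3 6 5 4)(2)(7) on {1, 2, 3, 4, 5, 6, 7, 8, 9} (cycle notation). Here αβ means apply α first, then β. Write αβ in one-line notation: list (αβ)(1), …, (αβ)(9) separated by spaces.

(αβ)(x) = β(α(x)). Computing each image: β(α(1)) = β(6) = 5, β(α(2)) = β(1) = 9, β(α(3)) = β(2) = 2, β(α(4)) = β(7) = 7, β(α(5)) = β(8) = 3, β(α(6)) = β(5) = 4, β(α(7)) = β(3) = 6, β(α(8)) = β(9) = 8, β(α(9)) = β(4) = 1.
Hence αβ = [5 9 2 7 3 4 6 8 1].

5 9 2 7 3 4 6 8 1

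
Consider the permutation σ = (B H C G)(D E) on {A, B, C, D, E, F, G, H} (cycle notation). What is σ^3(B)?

G

B lies in the 4-cycle (B H C G).
Stepping 3 places around the cycle: B → H → C → G.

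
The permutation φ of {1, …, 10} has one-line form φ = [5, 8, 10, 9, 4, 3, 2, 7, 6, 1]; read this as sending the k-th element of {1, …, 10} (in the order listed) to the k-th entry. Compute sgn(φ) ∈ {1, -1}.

1

In disjoint-cycle form the cycle lengths are 7, 3.
A cycle of length ℓ contributes ℓ−1 transpositions, so φ is a product of 6 + 2 = 8 transpositions — even.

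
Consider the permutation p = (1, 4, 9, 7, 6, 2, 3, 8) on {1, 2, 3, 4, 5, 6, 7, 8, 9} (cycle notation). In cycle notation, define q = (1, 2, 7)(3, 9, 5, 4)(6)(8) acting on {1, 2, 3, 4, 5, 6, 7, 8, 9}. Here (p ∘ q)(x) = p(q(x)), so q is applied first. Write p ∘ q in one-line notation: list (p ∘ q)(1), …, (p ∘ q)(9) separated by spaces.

Chase each element through q then p: 1 → 2 → 3; 2 → 7 → 6; 3 → 9 → 7; 4 → 3 → 8; 5 → 4 → 9; 6 → 6 → 2; 7 → 1 → 4; 8 → 8 → 1; 9 → 5 → 5.
So p ∘ q in one-line form is 3 6 7 8 9 2 4 1 5.

3 6 7 8 9 2 4 1 5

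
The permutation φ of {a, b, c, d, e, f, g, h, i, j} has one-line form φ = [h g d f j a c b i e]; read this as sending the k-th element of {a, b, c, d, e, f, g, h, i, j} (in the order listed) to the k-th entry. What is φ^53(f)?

Tracing f → a → … returns to f after 7 steps, so f lies in a 7-cycle (a, h, b, g, c, d, f).
Since the cycle has length 7, φ^53 acts on it the same as φ^4 (53 mod 7 = 4).
Stepping 4 places around the cycle: f → a → h → b → g.

g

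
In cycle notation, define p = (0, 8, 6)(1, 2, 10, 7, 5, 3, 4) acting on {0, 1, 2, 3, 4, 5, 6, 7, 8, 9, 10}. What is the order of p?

21

The cycle type of p is (7, 3, 1).
The order is lcm(7, 3) = 21.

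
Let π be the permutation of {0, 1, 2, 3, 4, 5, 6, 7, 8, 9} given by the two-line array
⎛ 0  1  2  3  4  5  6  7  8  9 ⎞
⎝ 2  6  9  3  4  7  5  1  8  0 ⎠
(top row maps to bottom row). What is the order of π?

12

Decomposing into disjoint cycles gives cycle lengths 4, 3, 1, 1, 1.
Since disjoint cycles commute, ord(π) = lcm(4, 3) = 12.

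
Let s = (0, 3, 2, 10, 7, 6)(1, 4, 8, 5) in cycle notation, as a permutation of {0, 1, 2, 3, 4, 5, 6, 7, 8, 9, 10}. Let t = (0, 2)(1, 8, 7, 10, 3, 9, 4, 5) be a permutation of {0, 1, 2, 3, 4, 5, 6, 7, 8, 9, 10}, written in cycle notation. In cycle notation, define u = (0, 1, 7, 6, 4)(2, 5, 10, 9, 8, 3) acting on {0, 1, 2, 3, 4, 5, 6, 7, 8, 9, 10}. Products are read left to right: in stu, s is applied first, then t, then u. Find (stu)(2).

Apply the permutations in order: s(2) = 10, then t(10) = 3, then u(3) = 2. So (stu)(2) = 2.

2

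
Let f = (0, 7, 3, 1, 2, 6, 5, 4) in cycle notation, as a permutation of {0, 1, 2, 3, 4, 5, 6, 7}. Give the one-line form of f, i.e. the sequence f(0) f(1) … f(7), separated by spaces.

7 2 6 1 0 4 5 3

Reading each image from the cycles: 0↦7, 1↦2, 2↦6, 3↦1, 4↦0, 5↦4, 6↦5, 7↦3.
So the one-line form is 7 2 6 1 0 4 5 3.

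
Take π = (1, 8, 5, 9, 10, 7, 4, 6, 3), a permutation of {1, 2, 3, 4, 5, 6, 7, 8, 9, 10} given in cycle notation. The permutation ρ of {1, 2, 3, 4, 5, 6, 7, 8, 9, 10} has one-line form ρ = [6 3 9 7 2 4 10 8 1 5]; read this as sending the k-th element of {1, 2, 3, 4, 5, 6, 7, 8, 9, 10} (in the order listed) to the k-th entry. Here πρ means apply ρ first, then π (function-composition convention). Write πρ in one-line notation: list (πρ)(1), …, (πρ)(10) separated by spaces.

For each element, apply ρ then π: 1 → 6 → 3; 2 → 3 → 1; 3 → 9 → 10; 4 → 7 → 4; 5 → 2 → 2; 6 → 4 → 6; 7 → 10 → 7; 8 → 8 → 5; 9 → 1 → 8; 10 → 5 → 9.
So πρ in one-line form is 3 1 10 4 2 6 7 5 8 9.

3 1 10 4 2 6 7 5 8 9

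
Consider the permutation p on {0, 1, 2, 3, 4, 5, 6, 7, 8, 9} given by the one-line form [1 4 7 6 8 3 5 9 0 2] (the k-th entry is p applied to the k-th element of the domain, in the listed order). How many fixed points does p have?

0

No element satisfies p(x) = x, so there are 0 fixed points.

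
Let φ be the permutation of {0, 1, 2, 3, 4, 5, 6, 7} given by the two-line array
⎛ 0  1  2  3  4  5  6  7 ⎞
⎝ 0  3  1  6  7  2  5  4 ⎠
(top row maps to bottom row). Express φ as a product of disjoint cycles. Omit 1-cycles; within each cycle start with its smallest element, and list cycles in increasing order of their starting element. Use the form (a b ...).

(1 3 6 5 2)(4 7)

Iterating φ from 1 gives 1 → 3 → 6 → 5 → 2 → 1; that is the 5-cycle (1 3 6 5 2).
Repeating from the next unused element and collecting all non-trivial cycles gives (1 3 6 5 2)(4 7).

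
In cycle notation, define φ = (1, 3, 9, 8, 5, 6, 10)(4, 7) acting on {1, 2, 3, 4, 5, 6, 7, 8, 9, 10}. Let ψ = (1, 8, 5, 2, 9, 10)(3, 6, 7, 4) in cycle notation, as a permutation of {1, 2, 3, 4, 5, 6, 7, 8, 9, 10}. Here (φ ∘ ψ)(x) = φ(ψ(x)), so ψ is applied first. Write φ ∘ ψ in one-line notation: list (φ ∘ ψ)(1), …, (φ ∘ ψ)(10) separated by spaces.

Chase each element through ψ then φ: 1 → 8 → 5; 2 → 9 → 8; 3 → 6 → 10; 4 → 3 → 9; 5 → 2 → 2; 6 → 7 → 4; 7 → 4 → 7; 8 → 5 → 6; 9 → 10 → 1; 10 → 1 → 3.
So φ ∘ ψ in one-line form is 5 8 10 9 2 4 7 6 1 3.

5 8 10 9 2 4 7 6 1 3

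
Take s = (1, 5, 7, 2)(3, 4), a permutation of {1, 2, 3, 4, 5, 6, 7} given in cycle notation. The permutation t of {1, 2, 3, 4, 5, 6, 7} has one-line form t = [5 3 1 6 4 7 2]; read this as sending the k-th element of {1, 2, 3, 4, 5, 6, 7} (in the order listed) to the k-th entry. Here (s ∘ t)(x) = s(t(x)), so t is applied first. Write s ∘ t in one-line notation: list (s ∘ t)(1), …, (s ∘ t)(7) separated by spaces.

7 4 5 6 3 2 1

(s ∘ t)(x) = s(t(x)). Computing each image: s(t(1)) = s(5) = 7, s(t(2)) = s(3) = 4, s(t(3)) = s(1) = 5, s(t(4)) = s(6) = 6, s(t(5)) = s(4) = 3, s(t(6)) = s(7) = 2, s(t(7)) = s(2) = 1.
Hence s ∘ t = [7 4 5 6 3 2 1].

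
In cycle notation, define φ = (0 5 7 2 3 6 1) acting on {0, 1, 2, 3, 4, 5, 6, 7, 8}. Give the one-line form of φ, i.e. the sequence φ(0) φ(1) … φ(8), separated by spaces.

Reading each image from the cycles: 0→5, 1→0, 2→3, 3→6, 4→4, 5→7, 6→1, 7→2, 8→8.
So the one-line form is 5 0 3 6 4 7 1 2 8.

5 0 3 6 4 7 1 2 8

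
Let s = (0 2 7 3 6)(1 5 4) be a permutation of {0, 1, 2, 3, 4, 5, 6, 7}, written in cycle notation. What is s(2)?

Within (0 2 7 3 6), 2 ↦ 7.

7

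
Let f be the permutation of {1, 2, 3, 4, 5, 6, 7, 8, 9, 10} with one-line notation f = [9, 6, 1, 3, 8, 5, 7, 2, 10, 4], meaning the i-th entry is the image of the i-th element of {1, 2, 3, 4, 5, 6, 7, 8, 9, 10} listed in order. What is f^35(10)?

10

Tracing 10 → 4 → … returns to 10 after 5 steps, so 10 lies in a 5-cycle (1, 9, 10, 4, 3).
Powers repeat with period 5 on this cycle, and 35 mod 5 = 0, so f^35(10) = f^0(10).
So f^35(10) = 10.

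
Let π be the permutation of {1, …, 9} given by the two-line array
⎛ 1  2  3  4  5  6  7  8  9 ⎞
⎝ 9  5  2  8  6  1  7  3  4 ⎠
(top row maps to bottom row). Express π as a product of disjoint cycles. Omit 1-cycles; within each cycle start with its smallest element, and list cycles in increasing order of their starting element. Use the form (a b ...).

(1 9 4 8 3 2 5 6)

Iterating π from 1 gives 1 → 9 → 4 → 8 → 3 → 2 → 5 → 6 → 1; that is the 8-cycle (1 9 4 8 3 2 5 6).
Repeating from the next unused element and collecting all non-trivial cycles gives (1 9 4 8 3 2 5 6).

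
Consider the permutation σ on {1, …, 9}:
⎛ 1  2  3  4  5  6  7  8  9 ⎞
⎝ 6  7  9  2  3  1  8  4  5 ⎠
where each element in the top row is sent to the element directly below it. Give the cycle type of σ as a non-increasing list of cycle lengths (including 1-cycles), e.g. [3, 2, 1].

The disjoint cycles are (1 6)(2 7 8 4)(3 9 5), with lengths 4, 3, 2 in non-increasing order.

[4, 3, 2]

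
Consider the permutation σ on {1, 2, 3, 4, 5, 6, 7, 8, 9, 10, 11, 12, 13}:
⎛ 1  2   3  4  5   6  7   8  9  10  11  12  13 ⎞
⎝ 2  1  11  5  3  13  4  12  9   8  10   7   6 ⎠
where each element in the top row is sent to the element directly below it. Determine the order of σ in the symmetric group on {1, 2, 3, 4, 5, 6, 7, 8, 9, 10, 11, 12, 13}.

The disjoint-cycle form of σ has cycle lengths 8, 2, 2, 1.
The order of σ is the least common multiple of its cycle lengths: lcm(8, 2, 2) = 8.

8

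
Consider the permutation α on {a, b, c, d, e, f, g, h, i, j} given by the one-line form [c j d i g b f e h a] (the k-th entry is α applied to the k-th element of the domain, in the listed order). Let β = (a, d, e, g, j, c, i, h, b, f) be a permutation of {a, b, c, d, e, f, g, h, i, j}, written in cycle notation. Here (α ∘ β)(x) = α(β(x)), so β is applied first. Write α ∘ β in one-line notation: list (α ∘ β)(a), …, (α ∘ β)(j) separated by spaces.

(α ∘ β)(x) = α(β(x)). Computing each image: α(β(a)) = α(d) = i, α(β(b)) = α(f) = b, α(β(c)) = α(i) = h, α(β(d)) = α(e) = g, α(β(e)) = α(g) = f, α(β(f)) = α(a) = c, α(β(g)) = α(j) = a, α(β(h)) = α(b) = j, α(β(i)) = α(h) = e, α(β(j)) = α(c) = d.
Hence α ∘ β = [i b h g f c a j e d].

i b h g f c a j e d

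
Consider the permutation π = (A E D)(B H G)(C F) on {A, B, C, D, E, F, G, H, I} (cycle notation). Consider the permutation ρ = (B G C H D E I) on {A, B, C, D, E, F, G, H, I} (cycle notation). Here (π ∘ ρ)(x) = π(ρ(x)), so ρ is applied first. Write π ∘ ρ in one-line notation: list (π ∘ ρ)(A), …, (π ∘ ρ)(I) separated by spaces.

E B G D I C F A H

(π ∘ ρ)(x) = π(ρ(x)). Computing each image: π(ρ(A)) = π(A) = E, π(ρ(B)) = π(G) = B, π(ρ(C)) = π(H) = G, π(ρ(D)) = π(E) = D, π(ρ(E)) = π(I) = I, π(ρ(F)) = π(F) = C, π(ρ(G)) = π(C) = F, π(ρ(H)) = π(D) = A, π(ρ(I)) = π(B) = H.
Hence π ∘ ρ = [E B G D I C F A H].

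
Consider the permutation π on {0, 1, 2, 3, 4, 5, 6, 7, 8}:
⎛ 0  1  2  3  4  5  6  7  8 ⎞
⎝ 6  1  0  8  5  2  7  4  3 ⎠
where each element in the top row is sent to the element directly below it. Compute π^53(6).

Tracing 6 → 7 → … returns to 6 after 6 steps, so 6 lies in a 6-cycle (0 6 7 4 5 2).
Powers repeat with period 6 on this cycle, and 53 mod 6 = 5, so π^53(6) = π^5(6).
Stepping 5 places around the cycle: 6 → 7 → 4 → 5 → 2 → 0.

0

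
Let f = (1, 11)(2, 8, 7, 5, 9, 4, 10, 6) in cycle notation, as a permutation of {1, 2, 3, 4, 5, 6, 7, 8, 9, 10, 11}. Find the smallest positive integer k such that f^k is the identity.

The disjoint cycles have lengths 8, 2, 1.
Since disjoint cycles commute, ord(f) = lcm(8, 2) = 8.

8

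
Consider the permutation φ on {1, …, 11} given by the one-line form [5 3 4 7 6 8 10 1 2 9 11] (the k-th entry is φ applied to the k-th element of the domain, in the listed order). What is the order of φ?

12

Writing φ as disjoint cycles, the cycle lengths are 6, 4, 1.
The order is lcm(6, 4) = 12.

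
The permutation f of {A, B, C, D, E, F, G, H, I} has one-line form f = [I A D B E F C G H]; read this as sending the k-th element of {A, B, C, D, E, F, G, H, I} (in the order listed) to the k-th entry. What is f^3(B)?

H

Tracing B → A → … returns to B after 7 steps, so B lies in a 7-cycle (A, I, H, G, C, D, B).
Advancing 3 steps from B: B → A → I → H.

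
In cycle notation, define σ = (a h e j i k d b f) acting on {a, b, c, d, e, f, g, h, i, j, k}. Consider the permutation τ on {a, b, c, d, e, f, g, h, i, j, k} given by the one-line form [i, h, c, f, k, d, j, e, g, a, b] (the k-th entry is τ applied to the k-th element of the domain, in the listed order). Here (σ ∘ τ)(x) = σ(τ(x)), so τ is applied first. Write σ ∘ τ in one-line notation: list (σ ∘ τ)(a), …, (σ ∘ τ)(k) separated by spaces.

k e c a d b i j g h f

Chase each element through τ then σ: a → i → k; b → h → e; c → c → c; d → f → a; e → k → d; f → d → b; g → j → i; h → e → j; i → g → g; j → a → h; k → b → f.
So σ ∘ τ in one-line form is k e c a d b i j g h f.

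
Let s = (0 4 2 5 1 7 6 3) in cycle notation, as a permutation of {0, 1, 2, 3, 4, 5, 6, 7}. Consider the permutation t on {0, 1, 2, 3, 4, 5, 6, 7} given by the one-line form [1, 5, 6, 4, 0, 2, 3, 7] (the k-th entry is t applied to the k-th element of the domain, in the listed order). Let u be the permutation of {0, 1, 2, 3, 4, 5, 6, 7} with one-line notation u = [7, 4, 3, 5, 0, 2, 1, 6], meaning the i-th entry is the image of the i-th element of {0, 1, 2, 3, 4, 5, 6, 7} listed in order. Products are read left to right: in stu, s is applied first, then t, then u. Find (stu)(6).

Chase 6: s(6) = 3; t(3) = 4; u(4) = 0. Hence (stu)(6) = 0.

0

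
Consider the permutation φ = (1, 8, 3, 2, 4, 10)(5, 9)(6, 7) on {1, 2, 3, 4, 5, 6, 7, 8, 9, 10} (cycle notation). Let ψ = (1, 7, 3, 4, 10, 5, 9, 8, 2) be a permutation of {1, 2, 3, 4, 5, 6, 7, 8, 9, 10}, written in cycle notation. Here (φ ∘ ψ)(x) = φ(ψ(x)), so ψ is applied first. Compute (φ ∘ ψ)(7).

2

First apply ψ: ψ(7) = 3, then φ(3) = 2. Thus (φ ∘ ψ)(7) = 2.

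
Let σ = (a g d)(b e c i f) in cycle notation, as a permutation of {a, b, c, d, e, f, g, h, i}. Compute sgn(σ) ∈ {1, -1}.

1

The cycle lengths are 5, 3, 1.
A cycle is odd iff its length is even; σ has 0 even-length cycles, so sgn(σ) = (−1)^0 and σ is even.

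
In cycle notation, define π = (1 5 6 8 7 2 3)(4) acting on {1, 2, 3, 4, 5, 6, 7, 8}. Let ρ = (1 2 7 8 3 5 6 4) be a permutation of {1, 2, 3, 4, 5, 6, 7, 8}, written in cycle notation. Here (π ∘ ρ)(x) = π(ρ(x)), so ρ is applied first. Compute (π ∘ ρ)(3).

First apply ρ: ρ(3) = 5, then π(5) = 6. Thus (π ∘ ρ)(3) = 6.

6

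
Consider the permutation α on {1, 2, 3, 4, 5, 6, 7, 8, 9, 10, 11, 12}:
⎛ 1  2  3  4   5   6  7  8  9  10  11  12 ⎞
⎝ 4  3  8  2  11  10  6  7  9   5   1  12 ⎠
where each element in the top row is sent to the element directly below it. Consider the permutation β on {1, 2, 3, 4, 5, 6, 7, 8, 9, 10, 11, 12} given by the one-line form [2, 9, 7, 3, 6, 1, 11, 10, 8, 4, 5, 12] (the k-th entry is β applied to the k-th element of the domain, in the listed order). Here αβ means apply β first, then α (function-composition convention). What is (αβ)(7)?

First apply β: β(7) = 11, then α(11) = 1. Thus (αβ)(7) = 1.

1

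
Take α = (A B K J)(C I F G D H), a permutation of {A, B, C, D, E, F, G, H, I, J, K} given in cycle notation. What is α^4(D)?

F

D lies in the 6-cycle (C I F G D H).
Advancing 4 steps from D: D → H → C → I → F.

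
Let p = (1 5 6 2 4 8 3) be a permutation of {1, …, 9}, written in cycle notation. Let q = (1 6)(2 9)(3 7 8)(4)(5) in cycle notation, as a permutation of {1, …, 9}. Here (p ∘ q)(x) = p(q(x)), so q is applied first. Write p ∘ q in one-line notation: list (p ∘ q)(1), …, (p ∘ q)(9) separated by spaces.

2 9 7 8 6 5 3 1 4

(p ∘ q)(x) = p(q(x)). Computing each image: p(q(1)) = p(6) = 2, p(q(2)) = p(9) = 9, p(q(3)) = p(7) = 7, p(q(4)) = p(4) = 8, p(q(5)) = p(5) = 6, p(q(6)) = p(1) = 5, p(q(7)) = p(8) = 3, p(q(8)) = p(3) = 1, p(q(9)) = p(2) = 4.
Hence p ∘ q = [2 9 7 8 6 5 3 1 4].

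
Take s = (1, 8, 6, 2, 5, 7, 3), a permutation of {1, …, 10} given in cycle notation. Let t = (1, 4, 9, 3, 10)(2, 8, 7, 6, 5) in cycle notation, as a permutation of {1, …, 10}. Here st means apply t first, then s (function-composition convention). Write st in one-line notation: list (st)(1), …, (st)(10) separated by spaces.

(st)(x) = s(t(x)). Computing each image: s(t(1)) = s(4) = 4, s(t(2)) = s(8) = 6, s(t(3)) = s(10) = 10, s(t(4)) = s(9) = 9, s(t(5)) = s(2) = 5, s(t(6)) = s(5) = 7, s(t(7)) = s(6) = 2, s(t(8)) = s(7) = 3, s(t(9)) = s(3) = 1, s(t(10)) = s(1) = 8.
Hence st = [4 6 10 9 5 7 2 3 1 8].

4 6 10 9 5 7 2 3 1 8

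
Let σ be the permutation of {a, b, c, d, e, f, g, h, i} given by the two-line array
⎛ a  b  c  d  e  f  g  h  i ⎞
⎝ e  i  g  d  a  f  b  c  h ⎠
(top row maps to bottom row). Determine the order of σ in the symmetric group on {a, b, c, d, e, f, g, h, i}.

10

The disjoint-cycle form of σ has cycle lengths 5, 2, 1, 1.
The order of σ is the least common multiple of its cycle lengths: lcm(5, 2) = 10.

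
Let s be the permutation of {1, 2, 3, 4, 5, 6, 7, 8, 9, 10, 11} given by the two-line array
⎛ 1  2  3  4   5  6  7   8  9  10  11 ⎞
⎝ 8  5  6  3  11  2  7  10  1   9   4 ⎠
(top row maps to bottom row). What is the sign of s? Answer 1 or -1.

In disjoint-cycle form the cycle lengths are 6, 4, 1.
A cycle of length ℓ contributes ℓ−1 transpositions, so s is a product of 5 + 3 = 8 transpositions — even.

1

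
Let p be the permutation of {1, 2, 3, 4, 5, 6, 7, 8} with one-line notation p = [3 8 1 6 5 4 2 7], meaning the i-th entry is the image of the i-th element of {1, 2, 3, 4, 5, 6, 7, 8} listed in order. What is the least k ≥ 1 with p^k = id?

The disjoint-cycle form of p has cycle lengths 3, 2, 2, 1.
The order is lcm(3, 2, 2) = 6.

6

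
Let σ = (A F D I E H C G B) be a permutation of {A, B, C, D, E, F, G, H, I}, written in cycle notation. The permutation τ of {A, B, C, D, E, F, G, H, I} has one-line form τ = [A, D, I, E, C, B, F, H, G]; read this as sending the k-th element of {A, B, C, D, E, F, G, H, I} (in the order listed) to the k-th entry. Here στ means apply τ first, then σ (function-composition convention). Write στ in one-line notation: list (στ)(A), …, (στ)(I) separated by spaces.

F I E H G A D C B

(στ)(x) = σ(τ(x)). Computing each image: σ(τ(A)) = σ(A) = F, σ(τ(B)) = σ(D) = I, σ(τ(C)) = σ(I) = E, σ(τ(D)) = σ(E) = H, σ(τ(E)) = σ(C) = G, σ(τ(F)) = σ(B) = A, σ(τ(G)) = σ(F) = D, σ(τ(H)) = σ(H) = C, σ(τ(I)) = σ(G) = B.
Hence στ = [F I E H G A D C B].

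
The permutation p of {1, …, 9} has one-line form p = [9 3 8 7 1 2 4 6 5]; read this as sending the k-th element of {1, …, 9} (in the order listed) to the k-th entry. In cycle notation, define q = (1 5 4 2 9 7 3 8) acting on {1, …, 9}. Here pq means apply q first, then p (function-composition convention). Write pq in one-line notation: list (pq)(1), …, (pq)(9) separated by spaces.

(pq)(x) = p(q(x)). Computing each image: p(q(1)) = p(5) = 1, p(q(2)) = p(9) = 5, p(q(3)) = p(8) = 6, p(q(4)) = p(2) = 3, p(q(5)) = p(4) = 7, p(q(6)) = p(6) = 2, p(q(7)) = p(3) = 8, p(q(8)) = p(1) = 9, p(q(9)) = p(7) = 4.
Hence pq = [1 5 6 3 7 2 8 9 4].

1 5 6 3 7 2 8 9 4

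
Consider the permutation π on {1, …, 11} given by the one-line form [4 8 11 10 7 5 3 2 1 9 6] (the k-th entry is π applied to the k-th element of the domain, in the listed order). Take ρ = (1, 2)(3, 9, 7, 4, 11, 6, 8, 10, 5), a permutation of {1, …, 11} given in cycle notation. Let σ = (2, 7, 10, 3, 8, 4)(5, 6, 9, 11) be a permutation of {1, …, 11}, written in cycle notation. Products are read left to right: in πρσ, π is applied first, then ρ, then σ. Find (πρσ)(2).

(πρσ)(2) = σ(ρ(π(2))). π(2) = 8, then ρ(8) = 10, then σ(10) = 3, so the result is 3.

3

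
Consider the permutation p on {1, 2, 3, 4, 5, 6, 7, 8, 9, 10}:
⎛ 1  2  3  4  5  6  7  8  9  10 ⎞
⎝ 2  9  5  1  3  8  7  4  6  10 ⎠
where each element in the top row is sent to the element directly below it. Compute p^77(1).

4

Tracing 1 → 2 → … returns to 1 after 6 steps, so 1 lies in a 6-cycle (1, 2, 9, 6, 8, 4).
Powers repeat with period 6 on this cycle, and 77 mod 6 = 5, so p^77(1) = p^5(1).
Stepping 5 places around the cycle: 1 → 2 → 9 → 6 → 8 → 4.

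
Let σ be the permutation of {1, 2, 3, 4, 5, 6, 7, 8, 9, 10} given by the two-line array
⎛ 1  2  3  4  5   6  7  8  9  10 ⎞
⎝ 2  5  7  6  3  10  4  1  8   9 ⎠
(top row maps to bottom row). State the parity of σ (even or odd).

odd

In disjoint-cycle form the cycle lengths are 10.
A cycle of length ℓ contributes ℓ−1 transpositions, so σ is a product of 9 transpositions — odd.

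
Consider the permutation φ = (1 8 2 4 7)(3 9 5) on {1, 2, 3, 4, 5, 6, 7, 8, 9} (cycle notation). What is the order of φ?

The cycle type of φ is (5, 3, 1).
Since disjoint cycles commute, ord(φ) = lcm(5, 3) = 15.

15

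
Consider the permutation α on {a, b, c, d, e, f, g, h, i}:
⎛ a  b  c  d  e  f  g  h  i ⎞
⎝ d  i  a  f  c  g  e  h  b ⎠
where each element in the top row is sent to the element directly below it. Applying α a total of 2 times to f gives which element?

Tracing f → g → … returns to f after 6 steps, so f lies in a 6-cycle (a, d, f, g, e, c).
Advancing 2 steps from f: f → g → e.

e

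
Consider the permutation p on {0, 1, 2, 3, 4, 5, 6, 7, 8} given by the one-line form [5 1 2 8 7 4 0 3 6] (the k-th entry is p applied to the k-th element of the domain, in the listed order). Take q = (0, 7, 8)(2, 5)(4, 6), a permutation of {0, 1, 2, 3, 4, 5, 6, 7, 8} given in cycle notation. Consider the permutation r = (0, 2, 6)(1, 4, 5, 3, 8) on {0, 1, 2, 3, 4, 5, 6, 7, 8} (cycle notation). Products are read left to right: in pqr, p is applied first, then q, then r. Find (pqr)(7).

8

(pqr)(7) = r(q(p(7))). p(7) = 3, then q(3) = 3, then r(3) = 8, so the result is 8.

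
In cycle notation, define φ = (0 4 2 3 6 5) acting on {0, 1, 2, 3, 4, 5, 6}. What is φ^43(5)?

0

5 lies in the 6-cycle (0 4 2 3 6 5).
Powers repeat with period 6 on this cycle, and 43 mod 6 = 1, so φ^43(5) = φ^1(5).
Advancing 1 step from 5: 5 → 0.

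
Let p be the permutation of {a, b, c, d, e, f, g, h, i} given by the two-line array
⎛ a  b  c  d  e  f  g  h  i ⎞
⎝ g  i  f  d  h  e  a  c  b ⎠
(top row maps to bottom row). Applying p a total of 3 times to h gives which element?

Tracing h → c → … returns to h after 4 steps, so h lies in a 4-cycle (c, f, e, h).
Advancing 3 steps from h: h → c → f → e.

e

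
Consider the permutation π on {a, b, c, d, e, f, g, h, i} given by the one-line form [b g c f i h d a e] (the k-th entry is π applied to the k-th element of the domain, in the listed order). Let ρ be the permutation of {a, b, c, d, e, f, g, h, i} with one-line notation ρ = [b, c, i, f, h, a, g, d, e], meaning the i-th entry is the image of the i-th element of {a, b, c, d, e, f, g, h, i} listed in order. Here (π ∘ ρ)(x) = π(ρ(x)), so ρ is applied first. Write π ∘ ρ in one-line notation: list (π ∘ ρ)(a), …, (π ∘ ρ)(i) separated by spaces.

Chase each element through ρ then π: a → b → g; b → c → c; c → i → e; d → f → h; e → h → a; f → a → b; g → g → d; h → d → f; i → e → i.
So π ∘ ρ in one-line form is g c e h a b d f i.

g c e h a b d f i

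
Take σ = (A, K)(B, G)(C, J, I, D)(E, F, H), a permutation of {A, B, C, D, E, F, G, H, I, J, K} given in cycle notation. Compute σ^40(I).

I lies in the 4-cycle (C, J, I, D).
Since the cycle has length 4, σ^40 acts on it the same as σ^0 (40 mod 4 = 0).
So σ^40(I) = I.

I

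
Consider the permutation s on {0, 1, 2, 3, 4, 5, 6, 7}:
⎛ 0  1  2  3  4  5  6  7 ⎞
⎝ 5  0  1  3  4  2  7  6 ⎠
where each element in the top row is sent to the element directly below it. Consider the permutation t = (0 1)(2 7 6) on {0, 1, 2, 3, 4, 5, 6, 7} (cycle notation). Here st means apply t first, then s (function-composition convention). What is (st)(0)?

First apply t: t(0) = 1, then s(1) = 0. Thus (st)(0) = 0.

0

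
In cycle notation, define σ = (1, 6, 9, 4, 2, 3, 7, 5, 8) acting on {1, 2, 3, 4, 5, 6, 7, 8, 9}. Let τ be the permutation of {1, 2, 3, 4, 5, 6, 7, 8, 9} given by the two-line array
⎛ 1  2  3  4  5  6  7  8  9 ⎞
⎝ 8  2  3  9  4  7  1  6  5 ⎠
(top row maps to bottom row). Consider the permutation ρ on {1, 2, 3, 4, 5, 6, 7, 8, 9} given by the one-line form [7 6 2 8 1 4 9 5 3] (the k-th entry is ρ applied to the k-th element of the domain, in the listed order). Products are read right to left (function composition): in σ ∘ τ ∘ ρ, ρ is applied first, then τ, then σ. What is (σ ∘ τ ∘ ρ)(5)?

(σ ∘ τ ∘ ρ)(5) = σ(τ(ρ(5))). ρ(5) = 1, then τ(1) = 8, then σ(8) = 1, so the result is 1.

1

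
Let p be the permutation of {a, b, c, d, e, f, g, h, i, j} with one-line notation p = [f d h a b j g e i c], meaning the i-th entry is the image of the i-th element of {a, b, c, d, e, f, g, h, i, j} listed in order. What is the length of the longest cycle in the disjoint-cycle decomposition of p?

Decomposing into disjoint cycles gives (a f j c h e b d); the longest has length 8.

8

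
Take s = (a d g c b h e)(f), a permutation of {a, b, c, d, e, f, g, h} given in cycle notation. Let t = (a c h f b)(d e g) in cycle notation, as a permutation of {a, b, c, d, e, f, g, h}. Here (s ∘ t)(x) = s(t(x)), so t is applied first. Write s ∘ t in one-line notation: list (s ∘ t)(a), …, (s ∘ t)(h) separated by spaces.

b d e a c h g f

For each element, apply t then s: a → c → b; b → a → d; c → h → e; d → e → a; e → g → c; f → b → h; g → d → g; h → f → f.
So s ∘ t in one-line form is b d e a c h g f.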